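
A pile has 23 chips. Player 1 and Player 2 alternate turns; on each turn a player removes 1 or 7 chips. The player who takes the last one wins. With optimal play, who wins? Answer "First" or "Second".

First

Compute winning (W) and losing (L) positions by backward induction:
i:   0  1  2  3  4  5  6  7  8  9 10 11 12 13 14 15 16 17 18 19 20 21 22 23
     L  W  L  W  L  W  L  W  L  W  L  W  L  W  L  W  L  W  L  W  L  W  L  W
Position 23 is W, so the first player wins.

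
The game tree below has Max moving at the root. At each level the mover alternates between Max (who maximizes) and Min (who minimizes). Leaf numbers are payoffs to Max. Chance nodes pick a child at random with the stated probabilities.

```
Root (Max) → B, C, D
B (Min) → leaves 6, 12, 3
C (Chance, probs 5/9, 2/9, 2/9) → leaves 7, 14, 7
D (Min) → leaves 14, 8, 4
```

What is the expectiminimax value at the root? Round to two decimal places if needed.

8.56

B (Min): min(6, 12, 3) = 3
C (Chance): 5/9·7 + 2/9·14 + 2/9·7 = 8.56
D (Min): min(14, 8, 4) = 4
Root (Max): max(3, 8.56, 4) = 8.56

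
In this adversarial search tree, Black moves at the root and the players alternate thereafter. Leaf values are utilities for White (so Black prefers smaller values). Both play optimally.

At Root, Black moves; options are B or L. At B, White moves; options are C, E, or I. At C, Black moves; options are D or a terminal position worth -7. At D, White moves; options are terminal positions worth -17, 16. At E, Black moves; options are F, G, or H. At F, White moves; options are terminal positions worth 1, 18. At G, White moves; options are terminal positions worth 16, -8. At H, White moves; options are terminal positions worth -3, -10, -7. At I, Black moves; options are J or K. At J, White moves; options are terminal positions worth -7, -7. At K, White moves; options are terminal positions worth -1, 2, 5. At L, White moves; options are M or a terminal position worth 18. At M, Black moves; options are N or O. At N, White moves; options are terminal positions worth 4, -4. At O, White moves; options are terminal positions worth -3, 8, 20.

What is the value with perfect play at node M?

N: max(4, -4) = 4
O: max(-3, 8, 20) = 20
M: min(4, 20) = 4

4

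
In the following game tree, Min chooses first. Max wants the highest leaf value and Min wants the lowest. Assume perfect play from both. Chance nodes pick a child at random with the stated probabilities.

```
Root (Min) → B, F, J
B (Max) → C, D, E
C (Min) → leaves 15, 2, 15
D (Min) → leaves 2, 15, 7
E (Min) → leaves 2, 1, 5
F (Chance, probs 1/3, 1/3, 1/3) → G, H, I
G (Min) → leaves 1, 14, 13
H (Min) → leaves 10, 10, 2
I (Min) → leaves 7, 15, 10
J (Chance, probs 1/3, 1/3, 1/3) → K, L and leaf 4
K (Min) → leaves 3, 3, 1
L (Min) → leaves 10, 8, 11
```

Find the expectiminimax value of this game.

2

C (Min): min(15, 2, 15) = 2
D (Min): min(2, 15, 7) = 2
E (Min): min(2, 1, 5) = 1
B (Max): max(2, 2, 1) = 2
G (Min): min(1, 14, 13) = 1
H (Min): min(10, 10, 2) = 2
I (Min): min(7, 15, 10) = 7
F (Chance): 1/3·1 + 1/3·2 + 1/3·7 = 3.33
K (Min): min(3, 3, 1) = 1
L (Min): min(10, 8, 11) = 8
J (Chance): 1/3·1 + 1/3·8 + 1/3·4 = 4.33
Root (Min): min(2, 3.33, 4.33) = 2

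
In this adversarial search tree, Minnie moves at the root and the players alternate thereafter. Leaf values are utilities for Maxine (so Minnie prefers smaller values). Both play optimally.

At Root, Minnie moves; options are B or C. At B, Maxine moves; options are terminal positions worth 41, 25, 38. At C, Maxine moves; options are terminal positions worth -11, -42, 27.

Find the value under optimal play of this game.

B (Maxine): max(41, 25, 38) = 41
C (Maxine): max(-11, -42, 27) = 27
Root (Minnie): min(41, 27) = 27

27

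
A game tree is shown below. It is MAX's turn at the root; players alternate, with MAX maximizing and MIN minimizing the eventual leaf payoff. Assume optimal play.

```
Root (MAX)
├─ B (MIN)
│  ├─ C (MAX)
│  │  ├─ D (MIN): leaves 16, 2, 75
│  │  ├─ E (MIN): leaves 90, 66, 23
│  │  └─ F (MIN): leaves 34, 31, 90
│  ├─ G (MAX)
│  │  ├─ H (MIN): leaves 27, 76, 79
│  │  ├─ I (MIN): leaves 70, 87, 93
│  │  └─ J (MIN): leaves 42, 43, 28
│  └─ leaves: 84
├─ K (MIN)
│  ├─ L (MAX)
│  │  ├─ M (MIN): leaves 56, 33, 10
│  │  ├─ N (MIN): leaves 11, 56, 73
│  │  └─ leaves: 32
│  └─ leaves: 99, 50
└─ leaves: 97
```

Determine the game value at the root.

D (MIN): min(16, 2, 75) = 2
E (MIN): min(90, 66, 23) = 23
F (MIN): min(34, 31, 90) = 31
C (MAX): max(2, 23, 31) = 31
H (MIN): min(27, 76, 79) = 27
I (MIN): min(70, 87, 93) = 70
J (MIN): min(42, 43, 28) = 28
G (MAX): max(27, 70, 28) = 70
B (MIN): min(31, 70, 84) = 31
M (MIN): min(56, 33, 10) = 10
N (MIN): min(11, 56, 73) = 11
L (MAX): max(10, 11, 32) = 32
K (MIN): min(32, 99, 50) = 32
Root (MAX): max(31, 32, 97) = 97

97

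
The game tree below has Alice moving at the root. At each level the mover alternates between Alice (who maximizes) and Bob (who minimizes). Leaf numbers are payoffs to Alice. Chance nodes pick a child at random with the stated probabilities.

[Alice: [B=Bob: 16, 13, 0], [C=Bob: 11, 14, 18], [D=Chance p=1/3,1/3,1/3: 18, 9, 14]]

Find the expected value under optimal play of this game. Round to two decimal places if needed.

B (Bob): min(16, 13, 0) = 0
C (Bob): min(11, 14, 18) = 11
D (Chance): 1/3·18 + 1/3·9 + 1/3·14 = 13.67
Root (Alice): max(0, 11, 13.67) = 13.67

13.67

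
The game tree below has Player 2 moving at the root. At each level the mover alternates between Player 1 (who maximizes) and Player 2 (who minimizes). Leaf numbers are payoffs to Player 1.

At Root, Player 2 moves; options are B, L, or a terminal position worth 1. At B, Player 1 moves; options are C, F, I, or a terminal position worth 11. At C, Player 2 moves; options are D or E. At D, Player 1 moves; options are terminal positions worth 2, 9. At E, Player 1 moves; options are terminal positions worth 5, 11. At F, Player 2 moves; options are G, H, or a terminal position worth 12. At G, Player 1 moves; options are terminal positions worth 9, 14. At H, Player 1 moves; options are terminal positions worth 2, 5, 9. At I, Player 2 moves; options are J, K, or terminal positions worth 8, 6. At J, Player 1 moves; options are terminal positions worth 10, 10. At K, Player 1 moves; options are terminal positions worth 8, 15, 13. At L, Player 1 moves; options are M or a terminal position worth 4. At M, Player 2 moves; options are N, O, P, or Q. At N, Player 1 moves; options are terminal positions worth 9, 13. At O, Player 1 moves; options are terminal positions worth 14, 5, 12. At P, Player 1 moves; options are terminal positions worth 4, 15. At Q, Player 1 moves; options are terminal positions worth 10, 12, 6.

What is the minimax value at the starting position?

D (Player 1): max(2, 9) = 9
E (Player 1): max(5, 11) = 11
C (Player 2): min(9, 11) = 9
G (Player 1): max(9, 14) = 14
H (Player 1): max(2, 5, 9) = 9
F (Player 2): min(14, 9, 12) = 9
J (Player 1): max(10, 10) = 10
K (Player 1): max(8, 15, 13) = 15
I (Player 2): min(10, 15, 8, 6) = 6
B (Player 1): max(9, 9, 6, 11) = 11
N (Player 1): max(9, 13) = 13
O (Player 1): max(14, 5, 12) = 14
P (Player 1): max(4, 15) = 15
Q (Player 1): max(10, 12, 6) = 12
M (Player 2): min(13, 14, 15, 12) = 12
L (Player 1): max(12, 4) = 12
Root (Player 2): min(11, 12, 1) = 1

1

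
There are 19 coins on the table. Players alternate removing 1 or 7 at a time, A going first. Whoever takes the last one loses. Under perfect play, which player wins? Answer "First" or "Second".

Second

Mark each pile size as W (mover wins) or L (mover loses):
i:   0  1  2  3  4  5  6  7  8  9 10 11 12 13 14 15 16 17 18 19
     W  L  W  L  W  L  W  L  W  L  W  L  W  L  W  L  W  L  W  L
Position 19 is L, so the second player wins.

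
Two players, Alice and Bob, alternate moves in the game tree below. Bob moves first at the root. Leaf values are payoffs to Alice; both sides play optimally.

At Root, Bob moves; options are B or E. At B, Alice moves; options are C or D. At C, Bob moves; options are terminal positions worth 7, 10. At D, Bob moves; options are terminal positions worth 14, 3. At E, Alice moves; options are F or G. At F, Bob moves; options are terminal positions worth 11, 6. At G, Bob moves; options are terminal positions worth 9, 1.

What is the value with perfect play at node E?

6

F: min(11, 6) = 6
G: min(9, 1) = 1
E: max(6, 1) = 6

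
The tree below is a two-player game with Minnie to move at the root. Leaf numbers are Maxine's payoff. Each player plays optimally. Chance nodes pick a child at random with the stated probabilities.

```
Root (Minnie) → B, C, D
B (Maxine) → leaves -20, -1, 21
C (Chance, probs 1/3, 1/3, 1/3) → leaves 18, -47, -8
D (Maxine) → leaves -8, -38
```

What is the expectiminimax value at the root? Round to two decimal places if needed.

-12.33

B (Maxine): max(-20, -1, 21) = 21
C (Chance): 1/3·18 + 1/3·-47 + 1/3·-8 = -12.33
D (Maxine): max(-8, -38) = -8
Root (Minnie): min(21, -12.33, -8) = -12.33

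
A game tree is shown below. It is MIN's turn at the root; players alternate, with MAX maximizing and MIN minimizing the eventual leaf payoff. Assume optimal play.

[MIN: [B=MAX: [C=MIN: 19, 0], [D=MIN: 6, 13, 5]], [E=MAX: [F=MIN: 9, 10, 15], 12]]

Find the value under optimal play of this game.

5

C (MIN): min(19, 0) = 0
D (MIN): min(6, 13, 5) = 5
B (MAX): max(0, 5) = 5
F (MIN): min(9, 10, 15) = 9
E (MAX): max(9, 12) = 12
Root (MIN): min(5, 12) = 5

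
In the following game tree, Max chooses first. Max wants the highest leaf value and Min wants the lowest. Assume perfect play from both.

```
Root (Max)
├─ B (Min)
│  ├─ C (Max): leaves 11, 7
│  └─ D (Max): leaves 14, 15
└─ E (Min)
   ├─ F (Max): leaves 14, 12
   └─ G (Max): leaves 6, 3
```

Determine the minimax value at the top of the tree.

11

C (Max): max(11, 7) = 11
D (Max): max(14, 15) = 15
B (Min): min(11, 15) = 11
F (Max): max(14, 12) = 14
G (Max): max(6, 3) = 6
E (Min): min(14, 6) = 6
Root (Max): max(11, 6) = 11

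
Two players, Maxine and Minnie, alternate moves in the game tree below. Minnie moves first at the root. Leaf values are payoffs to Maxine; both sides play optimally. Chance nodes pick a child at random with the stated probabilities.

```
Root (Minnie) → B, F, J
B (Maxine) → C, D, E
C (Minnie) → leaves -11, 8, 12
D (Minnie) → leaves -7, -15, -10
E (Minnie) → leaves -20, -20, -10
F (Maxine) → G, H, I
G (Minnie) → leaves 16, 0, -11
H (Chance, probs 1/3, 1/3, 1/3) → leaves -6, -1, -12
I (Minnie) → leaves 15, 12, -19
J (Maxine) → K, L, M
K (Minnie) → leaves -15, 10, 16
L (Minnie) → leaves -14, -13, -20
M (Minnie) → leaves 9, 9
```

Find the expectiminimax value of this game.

C (Minnie): min(-11, 8, 12) = -11
D (Minnie): min(-7, -15, -10) = -15
E (Minnie): min(-20, -20, -10) = -20
B (Maxine): max(-11, -15, -20) = -11
G (Minnie): min(16, 0, -11) = -11
H (Chance): 1/3·-6 + 1/3·-1 + 1/3·-12 = -6.33
I (Minnie): min(15, 12, -19) = -19
F (Maxine): max(-11, -6.33, -19) = -6.33
K (Minnie): min(-15, 10, 16) = -15
L (Minnie): min(-14, -13, -20) = -20
M (Minnie): min(9, 9) = 9
J (Maxine): max(-15, -20, 9) = 9
Root (Minnie): min(-11, -6.33, 9) = -11

-11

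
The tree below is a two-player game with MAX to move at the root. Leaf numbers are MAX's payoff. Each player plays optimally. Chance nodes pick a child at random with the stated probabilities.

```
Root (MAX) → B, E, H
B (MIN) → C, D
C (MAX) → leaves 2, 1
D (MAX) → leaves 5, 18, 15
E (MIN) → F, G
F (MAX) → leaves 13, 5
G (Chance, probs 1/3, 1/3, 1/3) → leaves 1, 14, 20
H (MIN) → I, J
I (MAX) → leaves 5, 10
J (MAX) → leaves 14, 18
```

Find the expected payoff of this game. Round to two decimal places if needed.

C (MAX): max(2, 1) = 2
D (MAX): max(5, 18, 15) = 18
B (MIN): min(2, 18) = 2
F (MAX): max(13, 5) = 13
G (Chance): 1/3·1 + 1/3·14 + 1/3·20 = 11.67
E (MIN): min(13, 11.67) = 11.67
I (MAX): max(5, 10) = 10
J (MAX): max(14, 18) = 18
H (MIN): min(10, 18) = 10
Root (MAX): max(2, 11.67, 10) = 11.67

11.67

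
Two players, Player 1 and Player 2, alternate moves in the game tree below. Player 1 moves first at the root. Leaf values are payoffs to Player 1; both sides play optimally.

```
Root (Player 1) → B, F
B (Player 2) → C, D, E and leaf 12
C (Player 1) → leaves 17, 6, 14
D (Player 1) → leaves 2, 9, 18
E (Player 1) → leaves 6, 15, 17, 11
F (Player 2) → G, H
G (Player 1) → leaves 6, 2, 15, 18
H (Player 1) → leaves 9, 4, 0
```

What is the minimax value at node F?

G: max(6, 2, 15, 18) = 18
H: max(9, 4, 0) = 9
F: min(18, 9) = 9

9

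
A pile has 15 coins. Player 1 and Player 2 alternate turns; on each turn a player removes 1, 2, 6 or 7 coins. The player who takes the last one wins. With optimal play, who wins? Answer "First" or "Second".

W/L table (W = player to move can force a win):
i:   0  1  2  3  4  5  6  7  8  9 10 11 12 13 14 15
     L  W  W  L  W  W  W  W  L  W  W  L  W  W  W  W
Position 15 is W, so the first player wins.

First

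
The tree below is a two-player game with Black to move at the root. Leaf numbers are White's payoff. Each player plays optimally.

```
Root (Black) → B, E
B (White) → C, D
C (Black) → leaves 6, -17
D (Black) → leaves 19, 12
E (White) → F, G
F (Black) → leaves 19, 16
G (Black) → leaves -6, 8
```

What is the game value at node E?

F: min(19, 16) = 16
G: min(-6, 8) = -6
E: max(16, -6) = 16

16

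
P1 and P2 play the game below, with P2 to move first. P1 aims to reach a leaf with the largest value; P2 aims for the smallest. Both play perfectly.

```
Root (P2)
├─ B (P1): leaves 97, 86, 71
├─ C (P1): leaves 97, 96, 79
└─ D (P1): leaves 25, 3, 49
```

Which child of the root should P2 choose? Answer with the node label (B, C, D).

D

B (P1): max(97, 86, 71) = 97
C (P1): max(97, 96, 79) = 97
D (P1): max(25, 3, 49) = 49
Root (P2): min(97, 97, 49) = 49
P2 picks the child with the lowest value: D (value 49).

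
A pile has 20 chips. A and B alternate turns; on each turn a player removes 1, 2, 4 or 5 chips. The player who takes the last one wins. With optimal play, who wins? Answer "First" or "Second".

First

W/L table (W = player to move can force a win):
i:   0  1  2  3  4  5  6  7  8  9 10 11 12 13 14 15 16 17 18 19 20
     L  W  W  L  W  W  L  W  W  L  W  W  L  W  W  L  W  W  L  W  W
Position 20 is W, so the first player wins.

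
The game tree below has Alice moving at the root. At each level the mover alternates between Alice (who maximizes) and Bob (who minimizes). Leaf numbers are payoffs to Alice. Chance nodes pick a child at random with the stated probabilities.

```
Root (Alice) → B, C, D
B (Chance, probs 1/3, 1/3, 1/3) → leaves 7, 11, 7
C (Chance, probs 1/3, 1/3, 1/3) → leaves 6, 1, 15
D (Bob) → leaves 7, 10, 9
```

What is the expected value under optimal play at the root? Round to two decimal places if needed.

B (Chance): 1/3·7 + 1/3·11 + 1/3·7 = 8.33
C (Chance): 1/3·6 + 1/3·1 + 1/3·15 = 7.33
D (Bob): min(7, 10, 9) = 7
Root (Alice): max(8.33, 7.33, 7) = 8.33

8.33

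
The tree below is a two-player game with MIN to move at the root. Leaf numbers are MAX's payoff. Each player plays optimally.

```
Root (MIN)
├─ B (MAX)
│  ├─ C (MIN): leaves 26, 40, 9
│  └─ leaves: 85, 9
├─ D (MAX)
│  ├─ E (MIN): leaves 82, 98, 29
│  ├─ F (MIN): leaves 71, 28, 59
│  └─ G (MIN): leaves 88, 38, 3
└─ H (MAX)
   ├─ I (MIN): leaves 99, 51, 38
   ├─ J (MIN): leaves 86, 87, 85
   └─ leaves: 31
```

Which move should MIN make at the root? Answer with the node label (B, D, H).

D

C (MIN): min(26, 40, 9) = 9
B (MAX): max(9, 85, 9) = 85
E (MIN): min(82, 98, 29) = 29
F (MIN): min(71, 28, 59) = 28
G (MIN): min(88, 38, 3) = 3
D (MAX): max(29, 28, 3) = 29
I (MIN): min(99, 51, 38) = 38
J (MIN): min(86, 87, 85) = 85
H (MAX): max(38, 85, 31) = 85
Root (MIN): min(85, 29, 85) = 29
MIN picks the child with the lowest value: D (value 29).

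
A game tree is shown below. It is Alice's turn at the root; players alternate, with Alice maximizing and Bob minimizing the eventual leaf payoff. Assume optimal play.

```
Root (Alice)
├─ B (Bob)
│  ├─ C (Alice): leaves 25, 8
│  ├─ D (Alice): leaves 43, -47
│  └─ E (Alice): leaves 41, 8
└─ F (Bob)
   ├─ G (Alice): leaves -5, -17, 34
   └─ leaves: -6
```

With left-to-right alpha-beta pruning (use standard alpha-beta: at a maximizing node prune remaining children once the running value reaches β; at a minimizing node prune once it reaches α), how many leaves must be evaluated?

8

C [α=-∞,β=+∞]: v=25
D [α=-∞,β=25]: v=43 after child 1 ≥ β → β-cutoff, skip 1
E [α=-∞,β=25]: v=41 after child 1 ≥ β → β-cutoff, skip 1
B [α=-∞,β=+∞]: v=25
G [α=25,β=+∞]: v=34
F [α=25,β=+∞]: v=-6
Root [α=-∞,β=+∞]: v=25
Leaves evaluated: 8 of 10.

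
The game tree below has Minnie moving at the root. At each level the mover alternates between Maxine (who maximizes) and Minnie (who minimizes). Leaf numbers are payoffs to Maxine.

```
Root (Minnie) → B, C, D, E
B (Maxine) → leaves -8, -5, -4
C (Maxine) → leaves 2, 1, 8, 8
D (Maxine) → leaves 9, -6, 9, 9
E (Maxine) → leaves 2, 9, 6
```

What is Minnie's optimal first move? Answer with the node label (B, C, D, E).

B

B (Maxine): max(-8, -5, -4) = -4
C (Maxine): max(2, 1, 8, 8) = 8
D (Maxine): max(9, -6, 9, 9) = 9
E (Maxine): max(2, 9, 6) = 9
Root (Minnie): min(-4, 8, 9, 9) = -4
Minnie picks the child with the lowest value: B (value -4).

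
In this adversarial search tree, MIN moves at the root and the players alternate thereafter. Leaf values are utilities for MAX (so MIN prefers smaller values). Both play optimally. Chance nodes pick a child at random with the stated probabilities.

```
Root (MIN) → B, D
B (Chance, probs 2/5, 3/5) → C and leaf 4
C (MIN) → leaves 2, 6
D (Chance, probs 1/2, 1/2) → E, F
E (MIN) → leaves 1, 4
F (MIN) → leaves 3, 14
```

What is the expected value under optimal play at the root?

2

C (MIN): min(2, 6) = 2
B (Chance): 2/5·2 + 3/5·4 = 3.2
E (MIN): min(1, 4) = 1
F (MIN): min(3, 14) = 3
D (Chance): 1/2·1 + 1/2·3 = 2
Root (MIN): min(3.2, 2) = 2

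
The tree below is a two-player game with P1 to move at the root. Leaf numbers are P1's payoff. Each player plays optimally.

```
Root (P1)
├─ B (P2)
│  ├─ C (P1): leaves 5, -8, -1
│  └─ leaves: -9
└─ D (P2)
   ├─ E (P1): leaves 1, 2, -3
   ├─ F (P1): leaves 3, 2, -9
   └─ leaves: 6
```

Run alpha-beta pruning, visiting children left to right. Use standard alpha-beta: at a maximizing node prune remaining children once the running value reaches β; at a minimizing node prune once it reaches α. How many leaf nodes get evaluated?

C [α=-∞,β=+∞]: v=5
B [α=-∞,β=+∞]: v=-9
E [α=-9,β=+∞]: v=2
F [α=-9,β=2]: v=3 after child 1 ≥ β → β-cutoff, skip 2
D [α=-9,β=+∞]: v=2
Root [α=-∞,β=+∞]: v=2
Leaves evaluated: 9 of 11.

9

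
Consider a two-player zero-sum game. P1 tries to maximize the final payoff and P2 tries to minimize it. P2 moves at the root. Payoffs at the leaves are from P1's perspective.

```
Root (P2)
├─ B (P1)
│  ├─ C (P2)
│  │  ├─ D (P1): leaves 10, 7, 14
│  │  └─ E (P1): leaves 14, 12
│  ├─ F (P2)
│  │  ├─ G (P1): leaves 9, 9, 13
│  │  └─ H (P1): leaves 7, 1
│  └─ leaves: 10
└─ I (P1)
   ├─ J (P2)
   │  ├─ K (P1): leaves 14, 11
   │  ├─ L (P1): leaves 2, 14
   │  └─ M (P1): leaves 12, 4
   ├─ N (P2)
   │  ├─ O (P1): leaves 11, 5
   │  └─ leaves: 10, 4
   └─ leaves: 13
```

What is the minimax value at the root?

13

D (P1): max(10, 7, 14) = 14
E (P1): max(14, 12) = 14
C (P2): min(14, 14) = 14
G (P1): max(9, 9, 13) = 13
H (P1): max(7, 1) = 7
F (P2): min(13, 7) = 7
B (P1): max(14, 7, 10) = 14
K (P1): max(14, 11) = 14
L (P1): max(2, 14) = 14
M (P1): max(12, 4) = 12
J (P2): min(14, 14, 12) = 12
O (P1): max(11, 5) = 11
N (P2): min(11, 10, 4) = 4
I (P1): max(12, 4, 13) = 13
Root (P2): min(14, 13) = 13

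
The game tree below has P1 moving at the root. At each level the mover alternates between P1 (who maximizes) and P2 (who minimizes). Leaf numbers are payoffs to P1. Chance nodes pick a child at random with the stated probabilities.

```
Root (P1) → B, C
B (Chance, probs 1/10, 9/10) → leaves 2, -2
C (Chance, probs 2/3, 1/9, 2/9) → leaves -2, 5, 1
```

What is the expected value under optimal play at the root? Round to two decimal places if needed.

-0.56

B (Chance): 1/10·2 + 9/10·-2 = -1.6
C (Chance): 2/3·-2 + 1/9·5 + 2/9·1 = -0.56
Root (P1): max(-1.6, -0.56) = -0.56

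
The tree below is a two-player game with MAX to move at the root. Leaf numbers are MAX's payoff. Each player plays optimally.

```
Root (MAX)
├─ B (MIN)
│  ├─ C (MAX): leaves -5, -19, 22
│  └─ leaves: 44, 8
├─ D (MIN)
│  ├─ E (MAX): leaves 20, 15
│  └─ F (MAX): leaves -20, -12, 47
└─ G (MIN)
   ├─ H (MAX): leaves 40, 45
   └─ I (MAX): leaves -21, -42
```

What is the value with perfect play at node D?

20

E: max(20, 15) = 20
F: max(-20, -12, 47) = 47
D: min(20, 47) = 20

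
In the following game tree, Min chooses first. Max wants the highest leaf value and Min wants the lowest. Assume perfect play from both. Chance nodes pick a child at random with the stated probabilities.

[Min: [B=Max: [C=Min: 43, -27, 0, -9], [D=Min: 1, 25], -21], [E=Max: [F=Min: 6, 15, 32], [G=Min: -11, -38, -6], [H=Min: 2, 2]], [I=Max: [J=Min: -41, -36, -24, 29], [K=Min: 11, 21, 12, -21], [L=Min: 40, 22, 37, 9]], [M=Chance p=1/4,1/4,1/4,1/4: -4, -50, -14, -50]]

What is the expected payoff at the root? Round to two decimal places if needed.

C (Min): min(43, -27, 0, -9) = -27
D (Min): min(1, 25) = 1
B (Max): max(-27, 1, -21) = 1
F (Min): min(6, 15, 32) = 6
G (Min): min(-11, -38, -6) = -38
H (Min): min(2, 2) = 2
E (Max): max(6, -38, 2) = 6
J (Min): min(-41, -36, -24, 29) = -41
K (Min): min(11, 21, 12, -21) = -21
L (Min): min(40, 22, 37, 9) = 9
I (Max): max(-41, -21, 9) = 9
M (Chance): 1/4·-4 + 1/4·-50 + 1/4·-14 + 1/4·-50 = -29.5
Root (Min): min(1, 6, 9, -29.5) = -29.5

-29.5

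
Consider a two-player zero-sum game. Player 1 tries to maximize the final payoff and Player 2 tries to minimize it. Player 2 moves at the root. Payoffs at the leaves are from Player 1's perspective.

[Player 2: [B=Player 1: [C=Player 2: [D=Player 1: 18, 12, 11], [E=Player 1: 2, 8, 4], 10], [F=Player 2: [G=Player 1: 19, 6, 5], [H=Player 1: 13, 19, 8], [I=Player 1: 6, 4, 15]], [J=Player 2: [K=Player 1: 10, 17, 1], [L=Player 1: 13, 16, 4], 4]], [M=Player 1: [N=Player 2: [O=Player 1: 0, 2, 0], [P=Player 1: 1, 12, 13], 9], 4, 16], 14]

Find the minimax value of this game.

D (Player 1): max(18, 12, 11) = 18
E (Player 1): max(2, 8, 4) = 8
C (Player 2): min(18, 8, 10) = 8
G (Player 1): max(19, 6, 5) = 19
H (Player 1): max(13, 19, 8) = 19
I (Player 1): max(6, 4, 15) = 15
F (Player 2): min(19, 19, 15) = 15
K (Player 1): max(10, 17, 1) = 17
L (Player 1): max(13, 16, 4) = 16
J (Player 2): min(17, 16, 4) = 4
B (Player 1): max(8, 15, 4) = 15
O (Player 1): max(0, 2, 0) = 2
P (Player 1): max(1, 12, 13) = 13
N (Player 2): min(2, 13, 9) = 2
M (Player 1): max(2, 4, 16) = 16
Root (Player 2): min(15, 16, 14) = 14

14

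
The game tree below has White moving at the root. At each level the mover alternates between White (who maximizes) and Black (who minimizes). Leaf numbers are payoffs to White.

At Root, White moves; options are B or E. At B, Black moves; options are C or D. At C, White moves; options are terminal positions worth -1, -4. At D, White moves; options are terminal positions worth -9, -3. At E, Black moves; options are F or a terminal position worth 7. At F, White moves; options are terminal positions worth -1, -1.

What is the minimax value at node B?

-3

C: max(-1, -4) = -1
D: max(-9, -3) = -3
B: min(-1, -3) = -3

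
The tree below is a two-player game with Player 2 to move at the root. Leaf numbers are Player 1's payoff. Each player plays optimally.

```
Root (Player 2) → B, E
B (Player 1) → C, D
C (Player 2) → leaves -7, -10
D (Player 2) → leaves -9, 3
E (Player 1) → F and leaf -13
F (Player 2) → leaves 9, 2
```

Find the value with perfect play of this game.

-9

C (Player 2): min(-7, -10) = -10
D (Player 2): min(-9, 3) = -9
B (Player 1): max(-10, -9) = -9
F (Player 2): min(9, 2) = 2
E (Player 1): max(2, -13) = 2
Root (Player 2): min(-9, 2) = -9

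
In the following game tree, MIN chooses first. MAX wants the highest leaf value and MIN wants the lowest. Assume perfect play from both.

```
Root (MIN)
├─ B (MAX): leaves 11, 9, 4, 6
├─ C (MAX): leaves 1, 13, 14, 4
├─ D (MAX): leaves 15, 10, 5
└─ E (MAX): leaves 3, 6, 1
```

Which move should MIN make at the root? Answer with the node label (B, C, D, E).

E

B (MAX): max(11, 9, 4, 6) = 11
C (MAX): max(1, 13, 14, 4) = 14
D (MAX): max(15, 10, 5) = 15
E (MAX): max(3, 6, 1) = 6
Root (MIN): min(11, 14, 15, 6) = 6
MIN picks the child with the lowest value: E (value 6).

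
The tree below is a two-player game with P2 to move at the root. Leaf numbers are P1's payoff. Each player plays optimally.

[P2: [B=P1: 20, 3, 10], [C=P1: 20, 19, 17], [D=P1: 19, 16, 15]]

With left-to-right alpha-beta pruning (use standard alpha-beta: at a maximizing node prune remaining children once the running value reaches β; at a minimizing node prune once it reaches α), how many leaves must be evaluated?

B [α=-∞,β=+∞]: v=20
C [α=-∞,β=20]: v=20 after child 1 ≥ β → β-cutoff, skip 2
D [α=-∞,β=20]: v=19
Root [α=-∞,β=+∞]: v=19
Leaves evaluated: 7 of 9.

7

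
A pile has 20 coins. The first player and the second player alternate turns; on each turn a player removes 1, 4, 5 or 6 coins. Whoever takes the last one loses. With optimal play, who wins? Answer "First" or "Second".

Compute winning (W) and losing (L) positions by backward induction:
i:   0  1  2  3  4  5  6  7  8  9 10 11 12 13 14 15 16 17 18 19 20
     W  L  W  L  W  W  W  W  W  W  L  W  L  W  W  W  W  W  W  L  W
Position 20 is W, so the first player wins.

First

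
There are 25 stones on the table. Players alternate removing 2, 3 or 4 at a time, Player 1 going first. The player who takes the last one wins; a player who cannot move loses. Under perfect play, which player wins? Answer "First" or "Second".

W/L table (W = player to move can force a win):
i:   0  1  2  3  4  5  6  7  8  9 10 11 12 13 14 15 16 17 18 19 20 21 22 23 24 25
     L  L  W  W  W  W  L  L  W  W  W  W  L  L  W  W  W  W  L  L  W  W  W  W  L  L
Position 25 is L, so the second player wins.

Second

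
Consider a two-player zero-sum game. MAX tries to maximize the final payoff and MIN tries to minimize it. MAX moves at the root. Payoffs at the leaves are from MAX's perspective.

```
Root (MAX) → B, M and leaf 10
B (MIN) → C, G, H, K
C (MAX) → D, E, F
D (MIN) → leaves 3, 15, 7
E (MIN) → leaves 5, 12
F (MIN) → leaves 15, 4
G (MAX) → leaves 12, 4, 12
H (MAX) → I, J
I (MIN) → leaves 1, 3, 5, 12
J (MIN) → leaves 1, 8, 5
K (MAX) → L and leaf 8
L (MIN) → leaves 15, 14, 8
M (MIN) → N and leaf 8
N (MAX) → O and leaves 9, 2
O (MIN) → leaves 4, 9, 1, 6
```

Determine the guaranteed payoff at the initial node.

D (MIN): min(3, 15, 7) = 3
E (MIN): min(5, 12) = 5
F (MIN): min(15, 4) = 4
C (MAX): max(3, 5, 4) = 5
G (MAX): max(12, 4, 12) = 12
I (MIN): min(1, 3, 5, 12) = 1
J (MIN): min(1, 8, 5) = 1
H (MAX): max(1, 1) = 1
L (MIN): min(15, 14, 8) = 8
K (MAX): max(8, 8) = 8
B (MIN): min(5, 12, 1, 8) = 1
O (MIN): min(4, 9, 1, 6) = 1
N (MAX): max(1, 9, 2) = 9
M (MIN): min(9, 8) = 8
Root (MAX): max(1, 8, 10) = 10

10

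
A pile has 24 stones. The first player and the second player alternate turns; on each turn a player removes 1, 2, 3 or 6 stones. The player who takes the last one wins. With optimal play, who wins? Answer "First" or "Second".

Second

Positions where the player to move wins (W) vs loses (L):
i:   0  1  2  3  4  5  6  7  8  9 10 11 12 13 14 15 16 17 18 19 20 21 22 23 24
     L  W  W  W  L  W  W  W  L  W  W  W  L  W  W  W  L  W  W  W  L  W  W  W  L
Position 24 is L, so the second player wins.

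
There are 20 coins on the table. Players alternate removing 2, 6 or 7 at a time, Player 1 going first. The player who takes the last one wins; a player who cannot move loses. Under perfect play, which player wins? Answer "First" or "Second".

First

Compute winning (W) and losing (L) positions by backward induction:
i:   0  1  2  3  4  5  6  7  8  9 10 11 12 13 14 15 16 17 18 19 20
     L  L  W  W  L  L  W  W  W  L  W  W  W  L  L  W  W  L  L  W  W
Position 20 is W, so the first player wins.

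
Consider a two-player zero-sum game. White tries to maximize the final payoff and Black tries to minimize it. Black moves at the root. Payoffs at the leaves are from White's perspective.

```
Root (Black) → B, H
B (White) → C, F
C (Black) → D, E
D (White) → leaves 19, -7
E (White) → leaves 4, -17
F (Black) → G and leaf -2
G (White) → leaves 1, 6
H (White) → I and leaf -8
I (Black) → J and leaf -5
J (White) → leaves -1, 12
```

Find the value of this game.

-5

D (White): max(19, -7) = 19
E (White): max(4, -17) = 4
C (Black): min(19, 4) = 4
G (White): max(1, 6) = 6
F (Black): min(6, -2) = -2
B (White): max(4, -2) = 4
J (White): max(-1, 12) = 12
I (Black): min(12, -5) = -5
H (White): max(-5, -8) = -5
Root (Black): min(4, -5) = -5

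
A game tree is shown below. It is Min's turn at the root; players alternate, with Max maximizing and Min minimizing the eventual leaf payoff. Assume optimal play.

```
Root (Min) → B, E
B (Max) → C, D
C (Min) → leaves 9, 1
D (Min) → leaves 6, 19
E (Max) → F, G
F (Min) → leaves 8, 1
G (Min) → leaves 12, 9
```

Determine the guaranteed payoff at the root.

C (Min): min(9, 1) = 1
D (Min): min(6, 19) = 6
B (Max): max(1, 6) = 6
F (Min): min(8, 1) = 1
G (Min): min(12, 9) = 9
E (Max): max(1, 9) = 9
Root (Min): min(6, 9) = 6

6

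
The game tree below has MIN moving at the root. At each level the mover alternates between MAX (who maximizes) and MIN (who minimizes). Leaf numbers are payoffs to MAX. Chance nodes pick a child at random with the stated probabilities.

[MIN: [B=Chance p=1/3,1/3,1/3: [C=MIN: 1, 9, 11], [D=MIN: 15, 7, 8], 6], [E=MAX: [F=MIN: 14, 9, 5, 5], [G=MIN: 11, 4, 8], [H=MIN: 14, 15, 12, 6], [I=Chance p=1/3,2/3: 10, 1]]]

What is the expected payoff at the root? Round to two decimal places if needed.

4.67

C (MIN): min(1, 9, 11) = 1
D (MIN): min(15, 7, 8) = 7
B (Chance): 1/3·1 + 1/3·7 + 1/3·6 = 4.67
F (MIN): min(14, 9, 5, 5) = 5
G (MIN): min(11, 4, 8) = 4
H (MIN): min(14, 15, 12, 6) = 6
I (Chance): 1/3·10 + 2/3·1 = 4
E (MAX): max(5, 4, 6, 4) = 6
Root (MIN): min(4.67, 6) = 4.67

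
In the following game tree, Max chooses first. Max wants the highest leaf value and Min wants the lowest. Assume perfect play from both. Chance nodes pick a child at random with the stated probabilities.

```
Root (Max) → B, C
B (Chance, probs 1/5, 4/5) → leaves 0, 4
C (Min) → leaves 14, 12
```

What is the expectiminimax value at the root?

B (Chance): 1/5·0 + 4/5·4 = 3.2
C (Min): min(14, 12) = 12
Root (Max): max(3.2, 12) = 12

12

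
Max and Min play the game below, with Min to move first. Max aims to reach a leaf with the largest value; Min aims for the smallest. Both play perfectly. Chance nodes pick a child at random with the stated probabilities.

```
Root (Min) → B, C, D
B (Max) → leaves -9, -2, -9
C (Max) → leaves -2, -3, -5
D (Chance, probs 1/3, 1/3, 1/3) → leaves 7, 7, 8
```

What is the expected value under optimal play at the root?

-2

B (Max): max(-9, -2, -9) = -2
C (Max): max(-2, -3, -5) = -2
D (Chance): 1/3·7 + 1/3·7 + 1/3·8 = 7.33
Root (Min): min(-2, -2, 7.33) = -2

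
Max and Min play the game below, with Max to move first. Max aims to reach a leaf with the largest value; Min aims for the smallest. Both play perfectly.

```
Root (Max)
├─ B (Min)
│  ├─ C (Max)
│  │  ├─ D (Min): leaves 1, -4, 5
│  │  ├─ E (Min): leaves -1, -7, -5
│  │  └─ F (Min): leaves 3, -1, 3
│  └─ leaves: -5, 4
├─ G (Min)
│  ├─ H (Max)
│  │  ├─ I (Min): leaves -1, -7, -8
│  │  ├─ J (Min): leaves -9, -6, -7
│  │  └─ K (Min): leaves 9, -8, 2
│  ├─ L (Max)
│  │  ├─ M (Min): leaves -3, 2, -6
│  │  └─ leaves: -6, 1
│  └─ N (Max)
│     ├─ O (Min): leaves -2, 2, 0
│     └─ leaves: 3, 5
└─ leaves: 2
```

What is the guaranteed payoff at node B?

D: min(1, -4, 5) = -4
E: min(-1, -7, -5) = -7
F: min(3, -1, 3) = -1
C: max(-4, -7, -1) = -1
B: min(-1, -5, 4) = -5

-5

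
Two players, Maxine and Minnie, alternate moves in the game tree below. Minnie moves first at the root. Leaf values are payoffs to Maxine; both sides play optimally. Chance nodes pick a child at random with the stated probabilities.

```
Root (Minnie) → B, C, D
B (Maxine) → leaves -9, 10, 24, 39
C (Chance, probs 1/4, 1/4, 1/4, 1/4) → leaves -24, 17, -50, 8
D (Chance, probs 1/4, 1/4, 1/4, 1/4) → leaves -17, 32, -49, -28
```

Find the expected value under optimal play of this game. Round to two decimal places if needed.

B (Maxine): max(-9, 10, 24, 39) = 39
C (Chance): 1/4·-24 + 1/4·17 + 1/4·-50 + 1/4·8 = -12.25
D (Chance): 1/4·-17 + 1/4·32 + 1/4·-49 + 1/4·-28 = -15.5
Root (Minnie): min(39, -12.25, -15.5) = -15.5

-15.5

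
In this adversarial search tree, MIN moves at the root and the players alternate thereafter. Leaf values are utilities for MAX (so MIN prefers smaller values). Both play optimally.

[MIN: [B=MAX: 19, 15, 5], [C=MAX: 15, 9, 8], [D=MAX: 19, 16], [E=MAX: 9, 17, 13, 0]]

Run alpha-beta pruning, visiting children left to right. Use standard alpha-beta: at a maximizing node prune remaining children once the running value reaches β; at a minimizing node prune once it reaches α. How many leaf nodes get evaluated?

B [α=-∞,β=+∞]: v=19
C [α=-∞,β=19]: v=15
D [α=-∞,β=15]: v=19 after child 1 ≥ β → β-cutoff, skip 1
E [α=-∞,β=15]: v=17 after child 2 ≥ β → β-cutoff, skip 2
Root [α=-∞,β=+∞]: v=15
Leaves evaluated: 9 of 12.

9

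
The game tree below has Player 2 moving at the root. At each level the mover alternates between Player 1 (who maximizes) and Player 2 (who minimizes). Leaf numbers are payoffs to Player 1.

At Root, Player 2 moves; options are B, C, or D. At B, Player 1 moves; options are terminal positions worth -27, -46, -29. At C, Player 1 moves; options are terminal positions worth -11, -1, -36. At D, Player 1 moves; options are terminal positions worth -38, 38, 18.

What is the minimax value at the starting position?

-27

B (Player 1): max(-27, -46, -29) = -27
C (Player 1): max(-11, -1, -36) = -1
D (Player 1): max(-38, 38, 18) = 38
Root (Player 2): min(-27, -1, 38) = -27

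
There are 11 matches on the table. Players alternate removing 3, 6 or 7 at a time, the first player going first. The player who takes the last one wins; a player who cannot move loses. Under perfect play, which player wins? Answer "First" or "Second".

W/L table (W = player to move can force a win):
i:   0  1  2  3  4  5  6  7  8  9 10 11
     L  L  L  W  W  W  W  W  W  W  L  L
Position 11 is L, so the second player wins.

Second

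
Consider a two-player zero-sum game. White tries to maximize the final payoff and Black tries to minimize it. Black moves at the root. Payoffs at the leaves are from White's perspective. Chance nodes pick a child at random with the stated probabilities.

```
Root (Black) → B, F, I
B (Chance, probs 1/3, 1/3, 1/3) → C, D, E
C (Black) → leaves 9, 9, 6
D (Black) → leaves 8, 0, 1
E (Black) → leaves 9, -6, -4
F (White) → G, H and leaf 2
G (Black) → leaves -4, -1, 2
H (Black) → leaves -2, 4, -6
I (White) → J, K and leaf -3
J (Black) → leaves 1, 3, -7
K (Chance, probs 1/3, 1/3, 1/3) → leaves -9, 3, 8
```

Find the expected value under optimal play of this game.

C (Black): min(9, 9, 6) = 6
D (Black): min(8, 0, 1) = 0
E (Black): min(9, -6, -4) = -6
B (Chance): 1/3·6 + 1/3·0 + 1/3·-6 = 0
G (Black): min(-4, -1, 2) = -4
H (Black): min(-2, 4, -6) = -6
F (White): max(-4, -6, 2) = 2
J (Black): min(1, 3, -7) = -7
K (Chance): 1/3·-9 + 1/3·3 + 1/3·8 = 0.67
I (White): max(-7, 0.67, -3) = 0.67
Root (Black): min(0, 2, 0.67) = 0

0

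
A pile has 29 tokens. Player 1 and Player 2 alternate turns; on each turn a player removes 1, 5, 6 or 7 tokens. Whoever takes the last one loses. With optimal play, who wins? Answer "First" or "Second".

Second

i:   0  1  2  3  4  5  6  7  8  9 10 11 12 13 14 15 16 17 18 19 20 21 22 23 24 25 26 27 28 29
     W  L  W  L  W  L  W  W  W  W  W  W  W  L  W  L  W  L  W  W  W  W  W  W  W  L  W  L  W  L
Position 29 is L, so the second player wins.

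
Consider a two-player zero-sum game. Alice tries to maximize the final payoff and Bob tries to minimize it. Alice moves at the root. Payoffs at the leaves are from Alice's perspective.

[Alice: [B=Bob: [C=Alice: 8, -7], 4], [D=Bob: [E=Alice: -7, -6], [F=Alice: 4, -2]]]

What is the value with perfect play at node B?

C: max(8, -7) = 8
B: min(8, 4) = 4

4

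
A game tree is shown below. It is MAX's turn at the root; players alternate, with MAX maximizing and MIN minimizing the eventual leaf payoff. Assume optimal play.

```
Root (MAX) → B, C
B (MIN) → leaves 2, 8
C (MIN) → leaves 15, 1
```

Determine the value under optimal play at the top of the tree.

2

B (MIN): min(2, 8) = 2
C (MIN): min(15, 1) = 1
Root (MAX): max(2, 1) = 2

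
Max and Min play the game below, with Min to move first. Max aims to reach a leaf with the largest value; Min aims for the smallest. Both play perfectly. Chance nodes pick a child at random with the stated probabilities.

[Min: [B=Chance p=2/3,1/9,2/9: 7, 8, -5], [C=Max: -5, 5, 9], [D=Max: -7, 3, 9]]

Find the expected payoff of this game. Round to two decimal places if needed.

B (Chance): 2/3·7 + 1/9·8 + 2/9·-5 = 4.44
C (Max): max(-5, 5, 9) = 9
D (Max): max(-7, 3, 9) = 9
Root (Min): min(4.44, 9, 9) = 4.44

4.44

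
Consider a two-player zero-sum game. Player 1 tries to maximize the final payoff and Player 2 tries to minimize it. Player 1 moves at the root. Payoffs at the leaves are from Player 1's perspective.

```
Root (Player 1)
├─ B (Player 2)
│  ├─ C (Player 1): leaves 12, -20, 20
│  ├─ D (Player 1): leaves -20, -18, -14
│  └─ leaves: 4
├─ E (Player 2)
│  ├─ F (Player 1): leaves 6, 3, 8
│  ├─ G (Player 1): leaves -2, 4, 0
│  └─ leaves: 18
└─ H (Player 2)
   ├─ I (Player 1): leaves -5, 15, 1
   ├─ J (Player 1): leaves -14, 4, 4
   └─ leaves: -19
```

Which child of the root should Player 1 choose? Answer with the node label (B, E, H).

E

C (Player 1): max(12, -20, 20) = 20
D (Player 1): max(-20, -18, -14) = -14
B (Player 2): min(20, -14, 4) = -14
F (Player 1): max(6, 3, 8) = 8
G (Player 1): max(-2, 4, 0) = 4
E (Player 2): min(8, 4, 18) = 4
I (Player 1): max(-5, 15, 1) = 15
J (Player 1): max(-14, 4, 4) = 4
H (Player 2): min(15, 4, -19) = -19
Root (Player 1): max(-14, 4, -19) = 4
Player 1 picks the child with the highest value: E (value 4).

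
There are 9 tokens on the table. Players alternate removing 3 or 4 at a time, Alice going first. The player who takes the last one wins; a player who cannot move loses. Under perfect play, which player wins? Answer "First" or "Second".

Positions where the player to move wins (W) vs loses (L):
i:   0  1  2  3  4  5  6  7  8  9
     L  L  L  W  W  W  W  L  L  L
Position 9 is L, so the second player wins.

Second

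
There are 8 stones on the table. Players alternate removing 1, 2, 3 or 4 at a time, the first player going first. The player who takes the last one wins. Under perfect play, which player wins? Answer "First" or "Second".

First

i:   0  1  2  3  4  5  6  7  8
     L  W  W  W  W  L  W  W  W
Position 8 is W, so the first player wins.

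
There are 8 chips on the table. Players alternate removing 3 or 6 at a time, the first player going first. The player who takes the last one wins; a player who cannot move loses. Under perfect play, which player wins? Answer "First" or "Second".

First

Positions where the player to move wins (W) vs loses (L):
i:   0  1  2  3  4  5  6  7  8
     L  L  L  W  W  W  W  W  W
Position 8 is W, so the first player wins.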